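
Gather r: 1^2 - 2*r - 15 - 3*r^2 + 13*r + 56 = -3*r^2 + 11*r + 42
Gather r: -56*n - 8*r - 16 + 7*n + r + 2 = -49*n - 7*r - 14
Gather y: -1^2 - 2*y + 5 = 4 - 2*y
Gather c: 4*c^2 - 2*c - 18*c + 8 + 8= 4*c^2 - 20*c + 16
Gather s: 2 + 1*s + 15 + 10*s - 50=11*s - 33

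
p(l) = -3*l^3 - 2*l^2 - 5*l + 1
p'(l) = -9*l^2 - 4*l - 5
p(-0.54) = 3.59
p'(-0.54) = -5.46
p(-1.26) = 10.13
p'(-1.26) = -14.25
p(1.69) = -27.64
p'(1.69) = -37.46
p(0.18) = 0.02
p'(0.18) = -6.01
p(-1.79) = 20.75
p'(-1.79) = -26.68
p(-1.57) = 15.53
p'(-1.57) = -20.90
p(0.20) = -0.10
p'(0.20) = -6.16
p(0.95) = -8.13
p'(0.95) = -16.92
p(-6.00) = 607.00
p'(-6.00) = -305.00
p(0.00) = 1.00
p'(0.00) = -5.00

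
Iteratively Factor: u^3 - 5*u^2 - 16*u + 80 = (u - 5)*(u^2 - 16) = (u - 5)*(u - 4)*(u + 4)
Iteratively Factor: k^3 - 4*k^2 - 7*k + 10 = (k - 5)*(k^2 + k - 2) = (k - 5)*(k - 1)*(k + 2)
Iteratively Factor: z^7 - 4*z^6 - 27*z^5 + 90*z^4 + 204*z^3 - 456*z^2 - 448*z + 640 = (z - 2)*(z^6 - 2*z^5 - 31*z^4 + 28*z^3 + 260*z^2 + 64*z - 320) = (z - 5)*(z - 2)*(z^5 + 3*z^4 - 16*z^3 - 52*z^2 + 64) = (z - 5)*(z - 2)*(z + 2)*(z^4 + z^3 - 18*z^2 - 16*z + 32) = (z - 5)*(z - 2)*(z + 2)*(z + 4)*(z^3 - 3*z^2 - 6*z + 8) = (z - 5)*(z - 2)*(z - 1)*(z + 2)*(z + 4)*(z^2 - 2*z - 8) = (z - 5)*(z - 4)*(z - 2)*(z - 1)*(z + 2)*(z + 4)*(z + 2)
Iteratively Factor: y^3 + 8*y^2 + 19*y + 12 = (y + 4)*(y^2 + 4*y + 3) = (y + 1)*(y + 4)*(y + 3)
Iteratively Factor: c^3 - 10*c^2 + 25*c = (c)*(c^2 - 10*c + 25) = c*(c - 5)*(c - 5)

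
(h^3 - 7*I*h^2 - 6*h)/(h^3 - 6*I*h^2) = (h - I)/h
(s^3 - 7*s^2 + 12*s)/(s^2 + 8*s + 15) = s*(s^2 - 7*s + 12)/(s^2 + 8*s + 15)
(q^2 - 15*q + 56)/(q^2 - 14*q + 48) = (q - 7)/(q - 6)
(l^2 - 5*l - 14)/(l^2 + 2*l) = (l - 7)/l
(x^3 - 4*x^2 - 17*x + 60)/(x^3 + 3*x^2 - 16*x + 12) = (x^3 - 4*x^2 - 17*x + 60)/(x^3 + 3*x^2 - 16*x + 12)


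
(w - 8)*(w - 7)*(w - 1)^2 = w^4 - 17*w^3 + 87*w^2 - 127*w + 56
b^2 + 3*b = b*(b + 3)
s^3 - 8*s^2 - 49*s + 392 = (s - 8)*(s - 7)*(s + 7)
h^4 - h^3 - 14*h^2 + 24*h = h*(h - 3)*(h - 2)*(h + 4)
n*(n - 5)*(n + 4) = n^3 - n^2 - 20*n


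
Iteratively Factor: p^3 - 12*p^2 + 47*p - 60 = (p - 4)*(p^2 - 8*p + 15) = (p - 5)*(p - 4)*(p - 3)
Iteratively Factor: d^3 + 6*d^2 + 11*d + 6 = (d + 1)*(d^2 + 5*d + 6) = (d + 1)*(d + 3)*(d + 2)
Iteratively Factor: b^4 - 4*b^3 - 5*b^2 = (b)*(b^3 - 4*b^2 - 5*b) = b*(b + 1)*(b^2 - 5*b) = b^2*(b + 1)*(b - 5)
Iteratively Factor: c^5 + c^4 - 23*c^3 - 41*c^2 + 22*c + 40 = (c - 5)*(c^4 + 6*c^3 + 7*c^2 - 6*c - 8) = (c - 5)*(c + 2)*(c^3 + 4*c^2 - c - 4) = (c - 5)*(c + 2)*(c + 4)*(c^2 - 1) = (c - 5)*(c - 1)*(c + 2)*(c + 4)*(c + 1)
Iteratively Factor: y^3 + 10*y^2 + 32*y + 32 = (y + 4)*(y^2 + 6*y + 8) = (y + 2)*(y + 4)*(y + 4)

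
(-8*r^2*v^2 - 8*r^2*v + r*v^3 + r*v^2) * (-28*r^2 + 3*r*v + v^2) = 224*r^4*v^2 + 224*r^4*v - 52*r^3*v^3 - 52*r^3*v^2 - 5*r^2*v^4 - 5*r^2*v^3 + r*v^5 + r*v^4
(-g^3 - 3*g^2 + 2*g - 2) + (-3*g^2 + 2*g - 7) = -g^3 - 6*g^2 + 4*g - 9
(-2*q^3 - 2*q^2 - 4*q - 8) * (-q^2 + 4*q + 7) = 2*q^5 - 6*q^4 - 18*q^3 - 22*q^2 - 60*q - 56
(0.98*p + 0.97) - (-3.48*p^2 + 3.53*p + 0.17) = 3.48*p^2 - 2.55*p + 0.8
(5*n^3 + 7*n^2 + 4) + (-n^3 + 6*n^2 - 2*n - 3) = 4*n^3 + 13*n^2 - 2*n + 1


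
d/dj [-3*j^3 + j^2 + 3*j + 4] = -9*j^2 + 2*j + 3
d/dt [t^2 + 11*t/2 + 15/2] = 2*t + 11/2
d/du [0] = 0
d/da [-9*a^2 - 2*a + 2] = -18*a - 2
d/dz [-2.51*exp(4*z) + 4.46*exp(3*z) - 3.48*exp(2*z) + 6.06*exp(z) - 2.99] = (-10.04*exp(3*z) + 13.38*exp(2*z) - 6.96*exp(z) + 6.06)*exp(z)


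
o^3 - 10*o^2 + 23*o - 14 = (o - 7)*(o - 2)*(o - 1)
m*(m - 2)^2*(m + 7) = m^4 + 3*m^3 - 24*m^2 + 28*m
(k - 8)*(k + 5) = k^2 - 3*k - 40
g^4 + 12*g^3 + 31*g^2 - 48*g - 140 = (g - 2)*(g + 2)*(g + 5)*(g + 7)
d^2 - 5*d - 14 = (d - 7)*(d + 2)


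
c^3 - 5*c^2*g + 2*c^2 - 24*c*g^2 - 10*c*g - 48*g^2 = (c + 2)*(c - 8*g)*(c + 3*g)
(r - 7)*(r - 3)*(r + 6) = r^3 - 4*r^2 - 39*r + 126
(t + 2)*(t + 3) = t^2 + 5*t + 6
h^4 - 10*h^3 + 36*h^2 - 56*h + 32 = (h - 4)*(h - 2)^3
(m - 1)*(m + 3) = m^2 + 2*m - 3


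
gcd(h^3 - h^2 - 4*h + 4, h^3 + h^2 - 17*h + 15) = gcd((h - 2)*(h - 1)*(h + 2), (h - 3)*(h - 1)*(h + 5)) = h - 1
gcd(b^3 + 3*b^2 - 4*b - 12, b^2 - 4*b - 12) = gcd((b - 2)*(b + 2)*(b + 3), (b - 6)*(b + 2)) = b + 2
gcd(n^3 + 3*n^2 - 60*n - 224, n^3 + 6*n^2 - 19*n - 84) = n + 7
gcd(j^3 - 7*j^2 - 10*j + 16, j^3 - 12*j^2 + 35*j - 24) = j^2 - 9*j + 8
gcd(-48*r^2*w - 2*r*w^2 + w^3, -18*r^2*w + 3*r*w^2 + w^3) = 6*r*w + w^2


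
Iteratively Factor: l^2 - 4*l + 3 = (l - 3)*(l - 1)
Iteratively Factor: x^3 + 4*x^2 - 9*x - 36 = (x - 3)*(x^2 + 7*x + 12) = (x - 3)*(x + 3)*(x + 4)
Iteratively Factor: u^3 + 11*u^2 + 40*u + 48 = (u + 4)*(u^2 + 7*u + 12) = (u + 3)*(u + 4)*(u + 4)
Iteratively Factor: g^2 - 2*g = (g)*(g - 2)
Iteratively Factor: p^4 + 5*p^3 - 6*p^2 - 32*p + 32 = (p - 1)*(p^3 + 6*p^2 - 32) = (p - 1)*(p + 4)*(p^2 + 2*p - 8) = (p - 2)*(p - 1)*(p + 4)*(p + 4)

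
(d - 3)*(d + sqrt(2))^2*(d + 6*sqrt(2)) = d^4 - 3*d^3 + 8*sqrt(2)*d^3 - 24*sqrt(2)*d^2 + 26*d^2 - 78*d + 12*sqrt(2)*d - 36*sqrt(2)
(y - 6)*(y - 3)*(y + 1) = y^3 - 8*y^2 + 9*y + 18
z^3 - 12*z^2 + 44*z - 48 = (z - 6)*(z - 4)*(z - 2)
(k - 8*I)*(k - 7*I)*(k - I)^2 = k^4 - 17*I*k^3 - 87*k^2 + 127*I*k + 56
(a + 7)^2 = a^2 + 14*a + 49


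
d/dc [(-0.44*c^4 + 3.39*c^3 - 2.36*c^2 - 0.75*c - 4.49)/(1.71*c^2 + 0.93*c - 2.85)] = (-1.5048*c^5 + 4.5693*c^4 + 11.3214*c^3 - 29.8968*c^2 + 28.8078*c + 6.3132)/(2.9241*c^4 + 3.1806*c^3 - 8.8821*c^2 - 5.301*c + 8.1225)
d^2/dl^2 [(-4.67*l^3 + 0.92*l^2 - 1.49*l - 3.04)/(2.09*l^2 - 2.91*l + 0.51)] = (5.6843418860808e-14*l^4 - 70.96279*l^3 - 43.97343*l^2 + 113.175*l - 48.94941)/(9.129329*l^6 - 38.133513*l^5 + 59.77818*l^4 - 43.252785*l^3 + 14.58702*l^2 - 2.270673*l + 0.132651)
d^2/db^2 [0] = 0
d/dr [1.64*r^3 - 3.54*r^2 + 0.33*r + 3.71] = 4.92*r^2 - 7.08*r + 0.33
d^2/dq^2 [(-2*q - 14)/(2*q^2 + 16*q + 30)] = 2*(-4*(q + 4)^2*(q + 7) + 3*(q + 5)*(q^2 + 8*q + 15))/(q^2 + 8*q + 15)^3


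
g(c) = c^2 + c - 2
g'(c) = 2*c + 1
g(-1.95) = -0.15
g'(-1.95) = -2.90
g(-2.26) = 0.85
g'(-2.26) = -3.52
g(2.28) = 5.48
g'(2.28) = 5.56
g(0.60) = -1.04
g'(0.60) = 2.20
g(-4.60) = 14.56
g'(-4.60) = -8.20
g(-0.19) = -2.15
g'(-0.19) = 0.62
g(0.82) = -0.51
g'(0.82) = 2.64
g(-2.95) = 3.75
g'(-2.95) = -4.90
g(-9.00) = 70.00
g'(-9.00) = -17.00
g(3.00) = 10.00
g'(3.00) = 7.00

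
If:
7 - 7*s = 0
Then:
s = 1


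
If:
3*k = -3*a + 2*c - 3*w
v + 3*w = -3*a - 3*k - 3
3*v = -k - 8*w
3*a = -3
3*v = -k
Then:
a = -1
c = -3/2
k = 0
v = 0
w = 0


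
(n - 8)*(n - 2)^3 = n^4 - 14*n^3 + 60*n^2 - 104*n + 64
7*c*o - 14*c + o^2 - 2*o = (7*c + o)*(o - 2)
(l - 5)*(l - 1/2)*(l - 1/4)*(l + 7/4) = l^4 - 4*l^3 - 99*l^2/16 + 197*l/32 - 35/32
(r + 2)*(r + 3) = r^2 + 5*r + 6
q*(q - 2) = q^2 - 2*q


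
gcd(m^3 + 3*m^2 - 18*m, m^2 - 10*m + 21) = m - 3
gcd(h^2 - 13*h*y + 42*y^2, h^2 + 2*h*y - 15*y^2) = 1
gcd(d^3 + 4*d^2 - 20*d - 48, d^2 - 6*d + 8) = d - 4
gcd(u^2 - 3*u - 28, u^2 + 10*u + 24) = u + 4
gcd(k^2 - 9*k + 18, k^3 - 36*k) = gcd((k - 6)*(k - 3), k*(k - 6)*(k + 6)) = k - 6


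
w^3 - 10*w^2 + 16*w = w*(w - 8)*(w - 2)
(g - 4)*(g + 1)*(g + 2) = g^3 - g^2 - 10*g - 8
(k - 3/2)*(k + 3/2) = k^2 - 9/4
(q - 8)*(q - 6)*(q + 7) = q^3 - 7*q^2 - 50*q + 336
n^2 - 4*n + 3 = (n - 3)*(n - 1)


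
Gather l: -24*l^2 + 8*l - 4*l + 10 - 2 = -24*l^2 + 4*l + 8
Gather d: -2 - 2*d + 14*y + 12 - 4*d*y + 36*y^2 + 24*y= d*(-4*y - 2) + 36*y^2 + 38*y + 10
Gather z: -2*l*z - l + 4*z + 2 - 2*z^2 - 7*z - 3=-l - 2*z^2 + z*(-2*l - 3) - 1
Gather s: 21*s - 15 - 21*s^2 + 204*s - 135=-21*s^2 + 225*s - 150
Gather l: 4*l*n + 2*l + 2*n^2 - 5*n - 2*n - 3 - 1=l*(4*n + 2) + 2*n^2 - 7*n - 4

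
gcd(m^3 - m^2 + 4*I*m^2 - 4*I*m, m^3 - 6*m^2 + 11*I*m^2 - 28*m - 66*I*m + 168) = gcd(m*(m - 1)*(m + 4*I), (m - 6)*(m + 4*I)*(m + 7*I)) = m + 4*I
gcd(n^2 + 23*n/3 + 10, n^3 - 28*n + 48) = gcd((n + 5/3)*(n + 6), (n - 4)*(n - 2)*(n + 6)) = n + 6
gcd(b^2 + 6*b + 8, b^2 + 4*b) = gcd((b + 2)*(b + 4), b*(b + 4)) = b + 4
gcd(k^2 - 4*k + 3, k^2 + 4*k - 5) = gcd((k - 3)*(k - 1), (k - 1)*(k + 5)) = k - 1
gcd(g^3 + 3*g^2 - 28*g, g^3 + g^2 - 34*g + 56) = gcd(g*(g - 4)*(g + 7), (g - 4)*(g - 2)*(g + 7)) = g^2 + 3*g - 28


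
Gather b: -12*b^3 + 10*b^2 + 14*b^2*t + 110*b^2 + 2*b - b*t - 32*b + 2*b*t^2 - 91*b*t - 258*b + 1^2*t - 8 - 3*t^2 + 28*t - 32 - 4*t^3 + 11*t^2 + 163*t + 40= -12*b^3 + b^2*(14*t + 120) + b*(2*t^2 - 92*t - 288) - 4*t^3 + 8*t^2 + 192*t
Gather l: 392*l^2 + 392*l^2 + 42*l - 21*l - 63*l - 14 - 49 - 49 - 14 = 784*l^2 - 42*l - 126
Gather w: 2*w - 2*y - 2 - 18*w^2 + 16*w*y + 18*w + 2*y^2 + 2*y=-18*w^2 + w*(16*y + 20) + 2*y^2 - 2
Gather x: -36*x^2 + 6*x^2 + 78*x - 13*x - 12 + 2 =-30*x^2 + 65*x - 10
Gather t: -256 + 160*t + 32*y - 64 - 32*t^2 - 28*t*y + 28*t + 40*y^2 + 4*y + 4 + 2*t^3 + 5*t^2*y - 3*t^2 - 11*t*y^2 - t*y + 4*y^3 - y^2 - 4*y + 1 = 2*t^3 + t^2*(5*y - 35) + t*(-11*y^2 - 29*y + 188) + 4*y^3 + 39*y^2 + 32*y - 315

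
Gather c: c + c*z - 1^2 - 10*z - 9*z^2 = c*(z + 1) - 9*z^2 - 10*z - 1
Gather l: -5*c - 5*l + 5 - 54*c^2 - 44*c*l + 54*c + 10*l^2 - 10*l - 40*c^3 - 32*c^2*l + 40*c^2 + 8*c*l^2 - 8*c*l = -40*c^3 - 14*c^2 + 49*c + l^2*(8*c + 10) + l*(-32*c^2 - 52*c - 15) + 5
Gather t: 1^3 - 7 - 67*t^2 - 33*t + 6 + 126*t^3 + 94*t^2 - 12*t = 126*t^3 + 27*t^2 - 45*t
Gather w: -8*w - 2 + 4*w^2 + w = 4*w^2 - 7*w - 2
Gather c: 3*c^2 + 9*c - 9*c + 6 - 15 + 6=3*c^2 - 3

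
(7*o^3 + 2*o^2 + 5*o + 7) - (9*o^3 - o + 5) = -2*o^3 + 2*o^2 + 6*o + 2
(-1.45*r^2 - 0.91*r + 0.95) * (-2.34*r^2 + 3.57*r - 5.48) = 3.393*r^4 - 3.0471*r^3 + 2.4743*r^2 + 8.3783*r - 5.206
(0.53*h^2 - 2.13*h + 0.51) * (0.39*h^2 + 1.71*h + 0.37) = 0.2067*h^4 + 0.0756*h^3 - 3.2473*h^2 + 0.0840000000000001*h + 0.1887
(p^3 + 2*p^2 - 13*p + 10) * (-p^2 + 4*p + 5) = -p^5 + 2*p^4 + 26*p^3 - 52*p^2 - 25*p + 50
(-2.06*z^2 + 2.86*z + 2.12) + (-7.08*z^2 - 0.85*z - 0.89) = -9.14*z^2 + 2.01*z + 1.23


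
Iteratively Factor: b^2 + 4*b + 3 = (b + 1)*(b + 3)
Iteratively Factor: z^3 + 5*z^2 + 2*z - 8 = (z + 2)*(z^2 + 3*z - 4) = (z - 1)*(z + 2)*(z + 4)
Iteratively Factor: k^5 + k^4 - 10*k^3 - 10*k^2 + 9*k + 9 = (k - 3)*(k^4 + 4*k^3 + 2*k^2 - 4*k - 3) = (k - 3)*(k + 3)*(k^3 + k^2 - k - 1) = (k - 3)*(k + 1)*(k + 3)*(k^2 - 1) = (k - 3)*(k - 1)*(k + 1)*(k + 3)*(k + 1)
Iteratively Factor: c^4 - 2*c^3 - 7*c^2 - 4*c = (c + 1)*(c^3 - 3*c^2 - 4*c) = (c - 4)*(c + 1)*(c^2 + c) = c*(c - 4)*(c + 1)*(c + 1)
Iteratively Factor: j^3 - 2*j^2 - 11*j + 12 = (j - 4)*(j^2 + 2*j - 3) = (j - 4)*(j + 3)*(j - 1)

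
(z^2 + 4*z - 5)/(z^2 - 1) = (z + 5)/(z + 1)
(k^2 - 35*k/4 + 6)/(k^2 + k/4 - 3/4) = (k - 8)/(k + 1)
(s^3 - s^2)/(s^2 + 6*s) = s*(s - 1)/(s + 6)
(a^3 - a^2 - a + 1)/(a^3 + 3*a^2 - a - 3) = (a - 1)/(a + 3)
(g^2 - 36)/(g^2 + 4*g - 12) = (g - 6)/(g - 2)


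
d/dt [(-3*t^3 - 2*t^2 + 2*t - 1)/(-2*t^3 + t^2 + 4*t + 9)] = (-7*t^4 - 16*t^3 - 97*t^2 - 34*t + 22)/(4*t^6 - 4*t^5 - 15*t^4 - 28*t^3 + 34*t^2 + 72*t + 81)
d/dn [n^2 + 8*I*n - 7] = 2*n + 8*I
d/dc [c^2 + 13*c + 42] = 2*c + 13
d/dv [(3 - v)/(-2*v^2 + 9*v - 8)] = (2*v^2 - 9*v - (v - 3)*(4*v - 9) + 8)/(2*v^2 - 9*v + 8)^2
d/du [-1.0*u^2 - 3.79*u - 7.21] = -2.0*u - 3.79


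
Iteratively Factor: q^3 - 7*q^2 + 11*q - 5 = (q - 1)*(q^2 - 6*q + 5) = (q - 5)*(q - 1)*(q - 1)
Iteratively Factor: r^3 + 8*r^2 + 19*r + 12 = (r + 1)*(r^2 + 7*r + 12) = (r + 1)*(r + 3)*(r + 4)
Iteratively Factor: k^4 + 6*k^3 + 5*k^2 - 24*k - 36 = (k + 3)*(k^3 + 3*k^2 - 4*k - 12) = (k + 3)^2*(k^2 - 4) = (k - 2)*(k + 3)^2*(k + 2)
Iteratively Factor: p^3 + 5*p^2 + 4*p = (p + 4)*(p^2 + p) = p*(p + 4)*(p + 1)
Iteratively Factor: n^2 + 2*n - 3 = (n - 1)*(n + 3)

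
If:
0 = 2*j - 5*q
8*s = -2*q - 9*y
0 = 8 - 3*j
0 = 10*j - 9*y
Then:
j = 8/3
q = 16/15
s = -18/5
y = 80/27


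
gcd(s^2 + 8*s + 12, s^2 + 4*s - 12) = s + 6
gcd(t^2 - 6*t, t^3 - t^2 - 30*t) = t^2 - 6*t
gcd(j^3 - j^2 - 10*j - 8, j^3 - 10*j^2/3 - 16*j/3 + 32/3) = j^2 - 2*j - 8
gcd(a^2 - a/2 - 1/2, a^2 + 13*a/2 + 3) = a + 1/2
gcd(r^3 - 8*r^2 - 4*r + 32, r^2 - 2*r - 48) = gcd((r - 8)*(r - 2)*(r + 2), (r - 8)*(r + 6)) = r - 8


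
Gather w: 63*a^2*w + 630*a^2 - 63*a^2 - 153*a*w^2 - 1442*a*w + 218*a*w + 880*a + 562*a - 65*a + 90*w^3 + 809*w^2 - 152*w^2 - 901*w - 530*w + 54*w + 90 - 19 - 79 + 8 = 567*a^2 + 1377*a + 90*w^3 + w^2*(657 - 153*a) + w*(63*a^2 - 1224*a - 1377)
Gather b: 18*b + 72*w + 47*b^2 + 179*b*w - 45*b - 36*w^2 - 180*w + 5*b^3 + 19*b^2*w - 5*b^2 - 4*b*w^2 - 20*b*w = 5*b^3 + b^2*(19*w + 42) + b*(-4*w^2 + 159*w - 27) - 36*w^2 - 108*w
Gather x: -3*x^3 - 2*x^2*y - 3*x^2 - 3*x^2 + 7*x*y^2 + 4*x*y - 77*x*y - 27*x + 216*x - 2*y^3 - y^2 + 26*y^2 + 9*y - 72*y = -3*x^3 + x^2*(-2*y - 6) + x*(7*y^2 - 73*y + 189) - 2*y^3 + 25*y^2 - 63*y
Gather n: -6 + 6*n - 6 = 6*n - 12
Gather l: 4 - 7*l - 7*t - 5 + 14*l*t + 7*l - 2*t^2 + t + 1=14*l*t - 2*t^2 - 6*t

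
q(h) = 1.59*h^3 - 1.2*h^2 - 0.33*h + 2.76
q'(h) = 4.77*h^2 - 2.4*h - 0.33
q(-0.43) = 2.55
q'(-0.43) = 1.58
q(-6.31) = -442.41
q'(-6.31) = 204.74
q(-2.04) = -15.06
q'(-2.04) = 24.42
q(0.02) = 2.75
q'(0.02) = -0.38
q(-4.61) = -177.00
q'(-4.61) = 112.11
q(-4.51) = -166.02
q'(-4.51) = 107.52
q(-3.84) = -103.70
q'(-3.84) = 79.22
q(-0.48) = 2.47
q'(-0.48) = 1.92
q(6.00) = 301.02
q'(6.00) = 156.99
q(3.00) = 33.90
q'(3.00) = 35.40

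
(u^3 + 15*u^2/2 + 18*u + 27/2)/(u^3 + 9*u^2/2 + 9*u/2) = (u + 3)/u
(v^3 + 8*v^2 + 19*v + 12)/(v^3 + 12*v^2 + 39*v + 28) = (v + 3)/(v + 7)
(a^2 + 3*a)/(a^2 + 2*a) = (a + 3)/(a + 2)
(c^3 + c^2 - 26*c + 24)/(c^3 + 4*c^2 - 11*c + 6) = (c - 4)/(c - 1)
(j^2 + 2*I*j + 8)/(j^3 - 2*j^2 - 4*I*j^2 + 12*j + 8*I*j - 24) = (j^2 + 2*I*j + 8)/(j^3 + j^2*(-2 - 4*I) + j*(12 + 8*I) - 24)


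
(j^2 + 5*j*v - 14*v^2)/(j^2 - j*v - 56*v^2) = (-j + 2*v)/(-j + 8*v)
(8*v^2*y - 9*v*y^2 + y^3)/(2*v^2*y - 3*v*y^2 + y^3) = (-8*v + y)/(-2*v + y)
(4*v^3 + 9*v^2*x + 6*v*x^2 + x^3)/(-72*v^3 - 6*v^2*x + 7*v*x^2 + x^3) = (v^2 + 2*v*x + x^2)/(-18*v^2 + 3*v*x + x^2)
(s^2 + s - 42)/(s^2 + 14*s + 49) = (s - 6)/(s + 7)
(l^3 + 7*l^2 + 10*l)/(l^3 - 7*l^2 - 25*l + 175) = l*(l + 2)/(l^2 - 12*l + 35)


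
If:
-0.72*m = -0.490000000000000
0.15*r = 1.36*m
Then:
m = 0.68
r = 6.17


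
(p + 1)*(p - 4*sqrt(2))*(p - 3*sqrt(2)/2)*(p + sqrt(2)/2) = p^4 - 5*sqrt(2)*p^3 + p^3 - 5*sqrt(2)*p^2 + 13*p^2/2 + 13*p/2 + 6*sqrt(2)*p + 6*sqrt(2)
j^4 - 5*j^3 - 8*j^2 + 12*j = j*(j - 6)*(j - 1)*(j + 2)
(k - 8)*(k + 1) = k^2 - 7*k - 8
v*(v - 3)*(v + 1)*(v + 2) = v^4 - 7*v^2 - 6*v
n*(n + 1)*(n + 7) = n^3 + 8*n^2 + 7*n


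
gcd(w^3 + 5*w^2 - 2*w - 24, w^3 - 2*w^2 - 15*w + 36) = w + 4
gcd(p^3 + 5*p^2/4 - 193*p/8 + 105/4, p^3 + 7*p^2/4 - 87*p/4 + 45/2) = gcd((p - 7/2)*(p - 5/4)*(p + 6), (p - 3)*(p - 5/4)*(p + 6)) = p^2 + 19*p/4 - 15/2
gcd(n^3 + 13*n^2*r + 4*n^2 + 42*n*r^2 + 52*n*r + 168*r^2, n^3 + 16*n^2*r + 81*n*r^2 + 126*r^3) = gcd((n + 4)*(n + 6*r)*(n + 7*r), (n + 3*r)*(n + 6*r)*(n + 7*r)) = n^2 + 13*n*r + 42*r^2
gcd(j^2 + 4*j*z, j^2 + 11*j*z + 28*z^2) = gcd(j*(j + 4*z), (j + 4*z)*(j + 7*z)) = j + 4*z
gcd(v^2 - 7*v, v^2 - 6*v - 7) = v - 7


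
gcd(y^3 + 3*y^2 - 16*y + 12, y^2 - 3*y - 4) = 1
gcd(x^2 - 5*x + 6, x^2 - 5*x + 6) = x^2 - 5*x + 6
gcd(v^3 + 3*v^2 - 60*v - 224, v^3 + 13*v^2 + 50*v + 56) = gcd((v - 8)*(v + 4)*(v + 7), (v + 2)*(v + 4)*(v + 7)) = v^2 + 11*v + 28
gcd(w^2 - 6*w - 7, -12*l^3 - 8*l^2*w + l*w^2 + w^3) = 1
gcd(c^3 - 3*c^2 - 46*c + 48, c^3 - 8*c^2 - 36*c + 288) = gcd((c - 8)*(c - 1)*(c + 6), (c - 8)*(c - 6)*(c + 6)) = c^2 - 2*c - 48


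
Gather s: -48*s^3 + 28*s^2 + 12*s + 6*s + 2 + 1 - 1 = -48*s^3 + 28*s^2 + 18*s + 2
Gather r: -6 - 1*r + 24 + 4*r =3*r + 18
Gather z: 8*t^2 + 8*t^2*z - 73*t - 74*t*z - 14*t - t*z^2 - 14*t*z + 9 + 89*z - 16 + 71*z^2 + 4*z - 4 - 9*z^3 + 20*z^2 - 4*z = 8*t^2 - 87*t - 9*z^3 + z^2*(91 - t) + z*(8*t^2 - 88*t + 89) - 11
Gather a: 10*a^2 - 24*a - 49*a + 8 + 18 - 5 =10*a^2 - 73*a + 21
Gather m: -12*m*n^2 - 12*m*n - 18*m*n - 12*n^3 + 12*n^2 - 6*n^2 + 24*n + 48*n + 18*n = m*(-12*n^2 - 30*n) - 12*n^3 + 6*n^2 + 90*n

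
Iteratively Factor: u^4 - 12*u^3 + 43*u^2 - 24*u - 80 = (u + 1)*(u^3 - 13*u^2 + 56*u - 80) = (u - 4)*(u + 1)*(u^2 - 9*u + 20) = (u - 5)*(u - 4)*(u + 1)*(u - 4)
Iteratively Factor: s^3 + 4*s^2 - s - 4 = (s + 1)*(s^2 + 3*s - 4) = (s - 1)*(s + 1)*(s + 4)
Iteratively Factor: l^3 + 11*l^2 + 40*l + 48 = (l + 4)*(l^2 + 7*l + 12) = (l + 4)^2*(l + 3)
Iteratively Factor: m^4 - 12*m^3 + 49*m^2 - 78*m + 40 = (m - 2)*(m^3 - 10*m^2 + 29*m - 20) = (m - 4)*(m - 2)*(m^2 - 6*m + 5) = (m - 4)*(m - 2)*(m - 1)*(m - 5)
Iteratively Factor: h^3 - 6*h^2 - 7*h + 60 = (h + 3)*(h^2 - 9*h + 20) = (h - 4)*(h + 3)*(h - 5)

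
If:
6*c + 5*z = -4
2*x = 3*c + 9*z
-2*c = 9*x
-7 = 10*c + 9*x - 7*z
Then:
No Solution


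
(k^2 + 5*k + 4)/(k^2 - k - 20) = (k + 1)/(k - 5)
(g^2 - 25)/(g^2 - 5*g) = (g + 5)/g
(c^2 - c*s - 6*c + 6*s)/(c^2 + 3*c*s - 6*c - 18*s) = (c - s)/(c + 3*s)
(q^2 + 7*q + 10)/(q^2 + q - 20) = (q + 2)/(q - 4)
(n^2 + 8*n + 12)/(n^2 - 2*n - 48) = (n + 2)/(n - 8)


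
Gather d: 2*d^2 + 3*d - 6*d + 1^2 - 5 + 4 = 2*d^2 - 3*d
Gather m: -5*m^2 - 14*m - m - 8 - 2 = -5*m^2 - 15*m - 10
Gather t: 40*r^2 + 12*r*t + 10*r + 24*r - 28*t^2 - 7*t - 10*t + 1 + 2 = 40*r^2 + 34*r - 28*t^2 + t*(12*r - 17) + 3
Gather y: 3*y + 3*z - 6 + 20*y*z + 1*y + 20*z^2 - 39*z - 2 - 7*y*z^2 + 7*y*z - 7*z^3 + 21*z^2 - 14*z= y*(-7*z^2 + 27*z + 4) - 7*z^3 + 41*z^2 - 50*z - 8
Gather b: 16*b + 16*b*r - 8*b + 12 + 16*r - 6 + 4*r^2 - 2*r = b*(16*r + 8) + 4*r^2 + 14*r + 6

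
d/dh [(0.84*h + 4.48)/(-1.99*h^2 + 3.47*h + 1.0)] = (1.6716*h^2 + 17.8304*h - 14.7056)/(3.9601*h^4 - 13.8106*h^3 + 8.0609*h^2 + 6.94*h + 1.0)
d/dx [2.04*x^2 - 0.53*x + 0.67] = 4.08*x - 0.53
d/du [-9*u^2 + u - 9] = 1 - 18*u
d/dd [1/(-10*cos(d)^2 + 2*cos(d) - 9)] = 2*(1 - 10*cos(d))*sin(d)/(10*cos(d)^2 - 2*cos(d) + 9)^2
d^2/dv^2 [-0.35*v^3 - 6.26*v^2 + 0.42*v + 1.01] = -2.1*v - 12.52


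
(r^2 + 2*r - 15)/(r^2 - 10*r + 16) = (r^2 + 2*r - 15)/(r^2 - 10*r + 16)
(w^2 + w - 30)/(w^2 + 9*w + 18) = (w - 5)/(w + 3)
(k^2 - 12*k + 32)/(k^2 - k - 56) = (k - 4)/(k + 7)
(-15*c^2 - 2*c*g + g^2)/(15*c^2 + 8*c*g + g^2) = (-5*c + g)/(5*c + g)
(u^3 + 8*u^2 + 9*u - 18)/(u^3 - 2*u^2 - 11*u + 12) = (u + 6)/(u - 4)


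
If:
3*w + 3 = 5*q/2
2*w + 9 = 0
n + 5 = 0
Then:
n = -5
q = -21/5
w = -9/2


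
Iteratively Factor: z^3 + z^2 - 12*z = (z)*(z^2 + z - 12) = z*(z - 3)*(z + 4)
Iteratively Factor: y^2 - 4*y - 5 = (y - 5)*(y + 1)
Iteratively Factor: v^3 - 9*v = (v)*(v^2 - 9) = v*(v - 3)*(v + 3)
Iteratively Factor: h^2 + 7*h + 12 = (h + 4)*(h + 3)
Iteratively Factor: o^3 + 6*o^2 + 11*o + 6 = (o + 1)*(o^2 + 5*o + 6) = (o + 1)*(o + 3)*(o + 2)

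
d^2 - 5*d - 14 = (d - 7)*(d + 2)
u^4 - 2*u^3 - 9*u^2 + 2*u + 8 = (u - 4)*(u - 1)*(u + 1)*(u + 2)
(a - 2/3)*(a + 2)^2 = a^3 + 10*a^2/3 + 4*a/3 - 8/3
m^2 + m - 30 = (m - 5)*(m + 6)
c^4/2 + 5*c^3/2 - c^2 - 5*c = c*(c/2 + sqrt(2)/2)*(c + 5)*(c - sqrt(2))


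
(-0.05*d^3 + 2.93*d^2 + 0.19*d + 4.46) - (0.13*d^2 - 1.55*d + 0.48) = -0.05*d^3 + 2.8*d^2 + 1.74*d + 3.98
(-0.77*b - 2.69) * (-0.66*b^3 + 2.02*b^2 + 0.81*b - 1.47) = 0.5082*b^4 + 0.22*b^3 - 6.0575*b^2 - 1.047*b + 3.9543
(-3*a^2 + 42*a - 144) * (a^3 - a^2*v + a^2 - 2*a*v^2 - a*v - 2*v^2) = -3*a^5 + 3*a^4*v + 39*a^4 + 6*a^3*v^2 - 39*a^3*v - 102*a^3 - 78*a^2*v^2 + 102*a^2*v - 144*a^2 + 204*a*v^2 + 144*a*v + 288*v^2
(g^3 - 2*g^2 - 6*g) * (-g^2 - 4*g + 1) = -g^5 - 2*g^4 + 15*g^3 + 22*g^2 - 6*g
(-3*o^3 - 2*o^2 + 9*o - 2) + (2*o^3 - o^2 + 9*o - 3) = -o^3 - 3*o^2 + 18*o - 5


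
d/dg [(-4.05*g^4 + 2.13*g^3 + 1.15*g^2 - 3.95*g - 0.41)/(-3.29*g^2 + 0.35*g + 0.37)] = (26.649*g^5 - 11.2602*g^4 - 4.503*g^3 - 10.2287*g^2 - 1.8468*g - 1.318)/(10.8241*g^4 - 2.303*g^3 - 2.3121*g^2 + 0.259*g + 0.1369)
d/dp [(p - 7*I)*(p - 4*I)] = 2*p - 11*I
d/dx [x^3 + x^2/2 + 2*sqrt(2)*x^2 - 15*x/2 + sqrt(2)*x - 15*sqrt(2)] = 3*x^2 + x + 4*sqrt(2)*x - 15/2 + sqrt(2)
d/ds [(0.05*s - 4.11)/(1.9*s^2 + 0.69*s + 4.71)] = (-0.095*s^2 + 15.618*s + 3.0714)/(3.61*s^4 + 2.622*s^3 + 18.3741*s^2 + 6.4998*s + 22.1841)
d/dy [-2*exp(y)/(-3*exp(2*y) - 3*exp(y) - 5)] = (10 - 6*exp(2*y))*exp(y)/(9*exp(4*y) + 18*exp(3*y) + 39*exp(2*y) + 30*exp(y) + 25)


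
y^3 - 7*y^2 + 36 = (y - 6)*(y - 3)*(y + 2)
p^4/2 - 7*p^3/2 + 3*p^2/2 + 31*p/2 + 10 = (p/2 + 1/2)*(p - 5)*(p - 4)*(p + 1)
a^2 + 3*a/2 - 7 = (a - 2)*(a + 7/2)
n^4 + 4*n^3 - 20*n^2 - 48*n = n*(n - 4)*(n + 2)*(n + 6)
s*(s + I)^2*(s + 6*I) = s^4 + 8*I*s^3 - 13*s^2 - 6*I*s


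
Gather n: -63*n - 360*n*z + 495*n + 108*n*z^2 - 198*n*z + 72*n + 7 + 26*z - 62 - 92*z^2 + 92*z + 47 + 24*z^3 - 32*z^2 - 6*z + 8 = n*(108*z^2 - 558*z + 504) + 24*z^3 - 124*z^2 + 112*z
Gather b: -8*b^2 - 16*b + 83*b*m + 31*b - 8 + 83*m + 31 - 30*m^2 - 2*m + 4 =-8*b^2 + b*(83*m + 15) - 30*m^2 + 81*m + 27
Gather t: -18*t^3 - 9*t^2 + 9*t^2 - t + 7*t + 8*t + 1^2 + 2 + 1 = -18*t^3 + 14*t + 4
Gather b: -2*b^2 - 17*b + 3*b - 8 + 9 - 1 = -2*b^2 - 14*b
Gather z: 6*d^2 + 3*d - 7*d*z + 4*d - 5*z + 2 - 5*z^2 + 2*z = 6*d^2 + 7*d - 5*z^2 + z*(-7*d - 3) + 2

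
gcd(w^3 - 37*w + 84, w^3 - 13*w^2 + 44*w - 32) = w - 4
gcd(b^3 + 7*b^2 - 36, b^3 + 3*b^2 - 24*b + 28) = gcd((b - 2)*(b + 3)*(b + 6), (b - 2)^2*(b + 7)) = b - 2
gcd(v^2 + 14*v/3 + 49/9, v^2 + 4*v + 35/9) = v + 7/3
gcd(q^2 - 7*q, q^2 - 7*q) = q^2 - 7*q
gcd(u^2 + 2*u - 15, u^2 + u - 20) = u + 5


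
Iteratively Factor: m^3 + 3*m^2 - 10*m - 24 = (m + 2)*(m^2 + m - 12) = (m + 2)*(m + 4)*(m - 3)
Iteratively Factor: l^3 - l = (l - 1)*(l^2 + l) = l*(l - 1)*(l + 1)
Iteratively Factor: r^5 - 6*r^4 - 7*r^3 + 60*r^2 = (r)*(r^4 - 6*r^3 - 7*r^2 + 60*r) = r*(r - 5)*(r^3 - r^2 - 12*r) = r*(r - 5)*(r + 3)*(r^2 - 4*r) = r^2*(r - 5)*(r + 3)*(r - 4)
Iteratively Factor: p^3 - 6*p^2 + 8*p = (p - 2)*(p^2 - 4*p) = (p - 4)*(p - 2)*(p)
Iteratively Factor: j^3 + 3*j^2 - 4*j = (j - 1)*(j^2 + 4*j) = (j - 1)*(j + 4)*(j)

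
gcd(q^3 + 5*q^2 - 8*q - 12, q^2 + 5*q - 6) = q + 6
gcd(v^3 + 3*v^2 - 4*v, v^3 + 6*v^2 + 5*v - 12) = v^2 + 3*v - 4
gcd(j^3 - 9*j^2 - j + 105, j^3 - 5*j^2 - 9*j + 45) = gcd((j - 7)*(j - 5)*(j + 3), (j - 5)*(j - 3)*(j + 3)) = j^2 - 2*j - 15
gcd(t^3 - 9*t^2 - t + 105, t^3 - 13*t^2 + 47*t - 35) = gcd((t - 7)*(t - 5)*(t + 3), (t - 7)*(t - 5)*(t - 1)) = t^2 - 12*t + 35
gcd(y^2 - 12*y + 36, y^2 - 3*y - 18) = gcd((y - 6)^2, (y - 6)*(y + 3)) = y - 6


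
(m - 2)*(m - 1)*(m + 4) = m^3 + m^2 - 10*m + 8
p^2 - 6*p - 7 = (p - 7)*(p + 1)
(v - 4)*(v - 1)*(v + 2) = v^3 - 3*v^2 - 6*v + 8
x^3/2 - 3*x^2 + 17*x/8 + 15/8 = (x/2 + 1/4)*(x - 5)*(x - 3/2)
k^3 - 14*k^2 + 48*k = k*(k - 8)*(k - 6)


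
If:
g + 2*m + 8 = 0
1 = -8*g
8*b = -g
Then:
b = 1/64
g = -1/8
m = -63/16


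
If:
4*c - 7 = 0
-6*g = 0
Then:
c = 7/4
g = 0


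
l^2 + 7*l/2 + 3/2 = (l + 1/2)*(l + 3)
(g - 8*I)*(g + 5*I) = g^2 - 3*I*g + 40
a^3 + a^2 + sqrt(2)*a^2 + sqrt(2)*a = a*(a + 1)*(a + sqrt(2))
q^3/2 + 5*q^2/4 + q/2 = q*(q/2 + 1)*(q + 1/2)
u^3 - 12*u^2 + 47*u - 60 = (u - 5)*(u - 4)*(u - 3)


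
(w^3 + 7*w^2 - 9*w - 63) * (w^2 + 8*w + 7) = w^5 + 15*w^4 + 54*w^3 - 86*w^2 - 567*w - 441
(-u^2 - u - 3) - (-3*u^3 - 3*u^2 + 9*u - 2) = 3*u^3 + 2*u^2 - 10*u - 1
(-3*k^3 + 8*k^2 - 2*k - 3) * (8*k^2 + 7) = -24*k^5 + 64*k^4 - 37*k^3 + 32*k^2 - 14*k - 21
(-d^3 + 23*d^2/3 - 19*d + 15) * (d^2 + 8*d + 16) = -d^5 - d^4/3 + 79*d^3/3 - 43*d^2/3 - 184*d + 240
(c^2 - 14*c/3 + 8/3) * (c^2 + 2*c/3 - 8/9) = c^4 - 4*c^3 - 4*c^2/3 + 160*c/27 - 64/27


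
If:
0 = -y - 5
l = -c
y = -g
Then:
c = -l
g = 5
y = -5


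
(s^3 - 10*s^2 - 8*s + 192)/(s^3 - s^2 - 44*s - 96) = (s - 6)/(s + 3)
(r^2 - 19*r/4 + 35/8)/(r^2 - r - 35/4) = (4*r - 5)/(2*(2*r + 5))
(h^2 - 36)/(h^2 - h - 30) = (h + 6)/(h + 5)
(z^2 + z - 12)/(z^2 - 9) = (z + 4)/(z + 3)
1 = 1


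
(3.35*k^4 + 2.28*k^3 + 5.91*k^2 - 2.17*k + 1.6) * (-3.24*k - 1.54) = -10.854*k^5 - 12.5462*k^4 - 22.6596*k^3 - 2.0706*k^2 - 1.8422*k - 2.464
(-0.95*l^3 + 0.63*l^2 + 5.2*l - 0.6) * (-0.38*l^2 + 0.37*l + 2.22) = 0.361*l^5 - 0.5909*l^4 - 3.8519*l^3 + 3.5506*l^2 + 11.322*l - 1.332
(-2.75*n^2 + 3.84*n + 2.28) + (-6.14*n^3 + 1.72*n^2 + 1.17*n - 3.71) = -6.14*n^3 - 1.03*n^2 + 5.01*n - 1.43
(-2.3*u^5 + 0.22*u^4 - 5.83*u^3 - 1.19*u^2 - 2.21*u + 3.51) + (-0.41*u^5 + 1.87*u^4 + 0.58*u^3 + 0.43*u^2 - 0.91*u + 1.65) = -2.71*u^5 + 2.09*u^4 - 5.25*u^3 - 0.76*u^2 - 3.12*u + 5.16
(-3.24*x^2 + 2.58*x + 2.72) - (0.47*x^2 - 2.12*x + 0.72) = -3.71*x^2 + 4.7*x + 2.0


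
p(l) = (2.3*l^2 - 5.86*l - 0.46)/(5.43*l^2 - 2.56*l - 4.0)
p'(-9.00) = 0.01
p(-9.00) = 0.52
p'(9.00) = 0.01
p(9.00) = 0.32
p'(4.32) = 0.06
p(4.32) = 0.20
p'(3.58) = 0.10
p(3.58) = 0.14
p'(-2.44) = 0.18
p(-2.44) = 0.80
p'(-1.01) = 3.66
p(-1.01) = 1.89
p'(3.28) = 0.12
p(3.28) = 0.11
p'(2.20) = 0.43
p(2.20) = -0.13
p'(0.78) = 3.80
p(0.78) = 1.35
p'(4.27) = 0.06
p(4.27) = 0.20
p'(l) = (2.56 - 10.86*l)*(2.3*l^2 - 5.86*l - 0.46)/(5.43*l^2 - 2.56*l - 4.0)^2 + (4.6*l - 5.86)/(5.43*l^2 - 2.56*l - 4.0) = (25.9318*l^2 - 13.4044*l + 22.2624)/(29.4849*l^4 - 27.8016*l^3 - 36.8864*l^2 + 20.48*l + 16.0)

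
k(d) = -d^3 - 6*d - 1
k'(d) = -3*d^2 - 6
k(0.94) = -7.47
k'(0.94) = -8.65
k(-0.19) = 0.15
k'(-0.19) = -6.11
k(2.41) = -29.46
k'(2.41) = -23.42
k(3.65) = -71.53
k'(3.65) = -45.97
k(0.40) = -3.46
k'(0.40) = -6.48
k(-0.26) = 0.58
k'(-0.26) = -6.20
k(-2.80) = 37.75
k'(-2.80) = -29.52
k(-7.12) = 402.66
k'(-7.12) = -158.08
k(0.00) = -1.00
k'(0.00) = -6.00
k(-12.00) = 1799.00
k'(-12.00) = -438.00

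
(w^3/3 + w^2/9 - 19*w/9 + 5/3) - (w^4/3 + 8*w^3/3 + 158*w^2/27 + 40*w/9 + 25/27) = -w^4/3 - 7*w^3/3 - 155*w^2/27 - 59*w/9 + 20/27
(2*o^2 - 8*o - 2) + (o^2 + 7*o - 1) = 3*o^2 - o - 3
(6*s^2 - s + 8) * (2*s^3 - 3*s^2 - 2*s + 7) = 12*s^5 - 20*s^4 + 7*s^3 + 20*s^2 - 23*s + 56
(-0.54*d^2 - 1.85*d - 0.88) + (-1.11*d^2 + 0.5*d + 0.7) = -1.65*d^2 - 1.35*d - 0.18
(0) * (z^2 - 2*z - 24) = 0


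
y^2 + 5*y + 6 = (y + 2)*(y + 3)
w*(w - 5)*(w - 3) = w^3 - 8*w^2 + 15*w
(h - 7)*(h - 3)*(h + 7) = h^3 - 3*h^2 - 49*h + 147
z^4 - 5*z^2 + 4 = (z - 2)*(z - 1)*(z + 1)*(z + 2)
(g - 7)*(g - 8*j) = g^2 - 8*g*j - 7*g + 56*j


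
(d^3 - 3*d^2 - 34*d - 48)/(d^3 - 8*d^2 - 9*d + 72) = (d + 2)/(d - 3)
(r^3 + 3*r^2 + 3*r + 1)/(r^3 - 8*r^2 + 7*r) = (r^3 + 3*r^2 + 3*r + 1)/(r*(r^2 - 8*r + 7))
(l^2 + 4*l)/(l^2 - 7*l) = (l + 4)/(l - 7)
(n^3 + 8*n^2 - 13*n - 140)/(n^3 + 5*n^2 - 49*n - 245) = (n - 4)/(n - 7)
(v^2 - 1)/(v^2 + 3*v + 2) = (v - 1)/(v + 2)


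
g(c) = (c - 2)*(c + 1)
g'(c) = 2*c - 1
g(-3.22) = 11.59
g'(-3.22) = -7.44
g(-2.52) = 6.87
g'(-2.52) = -6.04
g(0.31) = -2.21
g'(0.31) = -0.38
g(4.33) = 12.42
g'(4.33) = 7.66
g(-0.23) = -1.72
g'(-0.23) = -1.46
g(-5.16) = 29.79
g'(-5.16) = -11.32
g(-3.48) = 13.59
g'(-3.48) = -7.96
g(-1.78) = 2.95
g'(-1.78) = -4.56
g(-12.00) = 154.00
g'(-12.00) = -25.00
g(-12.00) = 154.00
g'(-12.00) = -25.00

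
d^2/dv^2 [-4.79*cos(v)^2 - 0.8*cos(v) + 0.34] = 0.8*cos(v) + 9.58*cos(2*v)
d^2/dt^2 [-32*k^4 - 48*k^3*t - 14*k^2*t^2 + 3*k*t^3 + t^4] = -28*k^2 + 18*k*t + 12*t^2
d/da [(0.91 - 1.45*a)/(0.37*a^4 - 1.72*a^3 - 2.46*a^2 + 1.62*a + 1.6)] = (1.6095*a^4 - 6.3348*a^3 + 1.1286*a^2 + 4.4772*a - 3.7942)/(0.1369*a^8 - 1.2728*a^7 + 1.138*a^6 + 9.6612*a^5 + 1.6628*a^4 - 13.4744*a^3 - 5.2476*a^2 + 5.184*a + 2.56)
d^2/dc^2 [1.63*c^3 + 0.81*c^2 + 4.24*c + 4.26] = 9.78*c + 1.62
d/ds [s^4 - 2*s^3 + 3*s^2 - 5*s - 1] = 4*s^3 - 6*s^2 + 6*s - 5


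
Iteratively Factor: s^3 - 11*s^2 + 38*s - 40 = (s - 5)*(s^2 - 6*s + 8) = (s - 5)*(s - 2)*(s - 4)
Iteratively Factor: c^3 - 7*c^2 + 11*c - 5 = (c - 5)*(c^2 - 2*c + 1) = (c - 5)*(c - 1)*(c - 1)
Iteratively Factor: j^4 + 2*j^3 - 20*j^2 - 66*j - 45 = (j + 3)*(j^3 - j^2 - 17*j - 15) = (j - 5)*(j + 3)*(j^2 + 4*j + 3) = (j - 5)*(j + 3)^2*(j + 1)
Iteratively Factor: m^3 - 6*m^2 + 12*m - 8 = (m - 2)*(m^2 - 4*m + 4) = (m - 2)^2*(m - 2)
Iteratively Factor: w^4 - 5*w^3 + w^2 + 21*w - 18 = (w + 2)*(w^3 - 7*w^2 + 15*w - 9) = (w - 1)*(w + 2)*(w^2 - 6*w + 9) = (w - 3)*(w - 1)*(w + 2)*(w - 3)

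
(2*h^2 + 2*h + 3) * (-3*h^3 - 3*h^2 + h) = -6*h^5 - 12*h^4 - 13*h^3 - 7*h^2 + 3*h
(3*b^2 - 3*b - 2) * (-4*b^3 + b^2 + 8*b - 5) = -12*b^5 + 15*b^4 + 29*b^3 - 41*b^2 - b + 10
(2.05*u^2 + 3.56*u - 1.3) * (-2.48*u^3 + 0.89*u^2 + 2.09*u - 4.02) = -5.084*u^5 - 7.0043*u^4 + 10.6769*u^3 - 1.9576*u^2 - 17.0282*u + 5.226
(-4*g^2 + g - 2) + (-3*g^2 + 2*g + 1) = -7*g^2 + 3*g - 1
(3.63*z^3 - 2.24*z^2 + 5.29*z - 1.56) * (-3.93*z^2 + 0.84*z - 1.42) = -14.2659*z^5 + 11.8524*z^4 - 27.8259*z^3 + 13.7552*z^2 - 8.8222*z + 2.2152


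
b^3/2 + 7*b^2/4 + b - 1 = (b/2 + 1)*(b - 1/2)*(b + 2)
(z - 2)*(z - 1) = z^2 - 3*z + 2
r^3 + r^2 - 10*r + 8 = (r - 2)*(r - 1)*(r + 4)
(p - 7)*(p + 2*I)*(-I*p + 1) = -I*p^3 + 3*p^2 + 7*I*p^2 - 21*p + 2*I*p - 14*I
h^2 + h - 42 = (h - 6)*(h + 7)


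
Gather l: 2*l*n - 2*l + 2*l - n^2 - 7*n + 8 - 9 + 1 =2*l*n - n^2 - 7*n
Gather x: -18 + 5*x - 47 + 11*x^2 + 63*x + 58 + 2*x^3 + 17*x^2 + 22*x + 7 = 2*x^3 + 28*x^2 + 90*x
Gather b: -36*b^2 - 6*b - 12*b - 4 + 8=-36*b^2 - 18*b + 4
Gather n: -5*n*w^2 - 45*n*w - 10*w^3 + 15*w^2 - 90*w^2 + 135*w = n*(-5*w^2 - 45*w) - 10*w^3 - 75*w^2 + 135*w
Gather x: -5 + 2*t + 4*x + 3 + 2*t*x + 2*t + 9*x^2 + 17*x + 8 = 4*t + 9*x^2 + x*(2*t + 21) + 6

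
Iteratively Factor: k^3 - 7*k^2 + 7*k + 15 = (k - 5)*(k^2 - 2*k - 3) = (k - 5)*(k - 3)*(k + 1)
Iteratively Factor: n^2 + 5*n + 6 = (n + 2)*(n + 3)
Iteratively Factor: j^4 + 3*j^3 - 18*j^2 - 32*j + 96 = (j - 3)*(j^3 + 6*j^2 - 32) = (j - 3)*(j + 4)*(j^2 + 2*j - 8) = (j - 3)*(j + 4)^2*(j - 2)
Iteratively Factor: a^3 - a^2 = (a)*(a^2 - a) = a*(a - 1)*(a)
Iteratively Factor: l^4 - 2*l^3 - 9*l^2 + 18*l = (l)*(l^3 - 2*l^2 - 9*l + 18) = l*(l - 3)*(l^2 + l - 6) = l*(l - 3)*(l + 3)*(l - 2)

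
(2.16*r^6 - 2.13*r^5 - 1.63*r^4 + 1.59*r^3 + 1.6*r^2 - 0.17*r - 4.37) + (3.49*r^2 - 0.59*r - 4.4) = 2.16*r^6 - 2.13*r^5 - 1.63*r^4 + 1.59*r^3 + 5.09*r^2 - 0.76*r - 8.77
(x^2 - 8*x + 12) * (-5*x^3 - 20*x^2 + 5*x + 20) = -5*x^5 + 20*x^4 + 105*x^3 - 260*x^2 - 100*x + 240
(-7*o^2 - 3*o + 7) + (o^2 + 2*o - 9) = -6*o^2 - o - 2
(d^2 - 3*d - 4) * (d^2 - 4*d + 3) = d^4 - 7*d^3 + 11*d^2 + 7*d - 12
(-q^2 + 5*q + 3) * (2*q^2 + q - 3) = -2*q^4 + 9*q^3 + 14*q^2 - 12*q - 9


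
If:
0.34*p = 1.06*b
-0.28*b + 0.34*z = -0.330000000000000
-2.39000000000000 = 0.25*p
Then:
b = -3.07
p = -9.56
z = -3.50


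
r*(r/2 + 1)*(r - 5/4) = r^3/2 + 3*r^2/8 - 5*r/4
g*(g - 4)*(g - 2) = g^3 - 6*g^2 + 8*g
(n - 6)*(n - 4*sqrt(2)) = n^2 - 6*n - 4*sqrt(2)*n + 24*sqrt(2)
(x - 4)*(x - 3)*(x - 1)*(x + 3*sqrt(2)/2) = x^4 - 8*x^3 + 3*sqrt(2)*x^3/2 - 12*sqrt(2)*x^2 + 19*x^2 - 12*x + 57*sqrt(2)*x/2 - 18*sqrt(2)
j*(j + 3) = j^2 + 3*j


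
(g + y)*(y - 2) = g*y - 2*g + y^2 - 2*y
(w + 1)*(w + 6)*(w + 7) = w^3 + 14*w^2 + 55*w + 42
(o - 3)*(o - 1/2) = o^2 - 7*o/2 + 3/2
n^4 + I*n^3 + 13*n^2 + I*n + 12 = (n - 3*I)*(n - I)*(n + I)*(n + 4*I)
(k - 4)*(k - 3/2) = k^2 - 11*k/2 + 6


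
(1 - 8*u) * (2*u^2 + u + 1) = -16*u^3 - 6*u^2 - 7*u + 1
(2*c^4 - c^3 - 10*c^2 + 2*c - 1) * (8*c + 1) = 16*c^5 - 6*c^4 - 81*c^3 + 6*c^2 - 6*c - 1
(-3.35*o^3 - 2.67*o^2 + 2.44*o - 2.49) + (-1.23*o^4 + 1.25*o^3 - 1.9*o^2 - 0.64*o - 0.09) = -1.23*o^4 - 2.1*o^3 - 4.57*o^2 + 1.8*o - 2.58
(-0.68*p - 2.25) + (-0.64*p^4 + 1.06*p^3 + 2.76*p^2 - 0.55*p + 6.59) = -0.64*p^4 + 1.06*p^3 + 2.76*p^2 - 1.23*p + 4.34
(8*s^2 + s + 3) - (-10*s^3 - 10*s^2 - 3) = 10*s^3 + 18*s^2 + s + 6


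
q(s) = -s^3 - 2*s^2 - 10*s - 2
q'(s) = -3*s^2 - 4*s - 10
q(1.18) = -18.23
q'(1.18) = -18.90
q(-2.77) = 31.61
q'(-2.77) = -21.94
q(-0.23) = 0.21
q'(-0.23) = -9.24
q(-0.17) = -0.35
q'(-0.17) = -9.41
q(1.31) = -20.78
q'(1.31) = -20.39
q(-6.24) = 225.50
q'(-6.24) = -101.85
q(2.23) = -45.34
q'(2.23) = -33.84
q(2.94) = -74.10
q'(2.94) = -47.69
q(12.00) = -2138.00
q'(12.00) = -490.00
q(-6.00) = 202.00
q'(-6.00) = -94.00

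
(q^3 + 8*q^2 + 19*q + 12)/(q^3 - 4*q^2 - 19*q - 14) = (q^2 + 7*q + 12)/(q^2 - 5*q - 14)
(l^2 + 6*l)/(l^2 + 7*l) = (l + 6)/(l + 7)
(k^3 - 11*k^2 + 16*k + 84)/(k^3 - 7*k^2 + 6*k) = (k^2 - 5*k - 14)/(k*(k - 1))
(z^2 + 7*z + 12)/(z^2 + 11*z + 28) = (z + 3)/(z + 7)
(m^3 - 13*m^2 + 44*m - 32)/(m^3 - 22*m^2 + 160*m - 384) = (m^2 - 5*m + 4)/(m^2 - 14*m + 48)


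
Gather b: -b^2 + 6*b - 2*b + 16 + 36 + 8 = -b^2 + 4*b + 60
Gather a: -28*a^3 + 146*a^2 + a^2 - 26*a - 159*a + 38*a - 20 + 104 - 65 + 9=-28*a^3 + 147*a^2 - 147*a + 28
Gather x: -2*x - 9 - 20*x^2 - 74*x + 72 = -20*x^2 - 76*x + 63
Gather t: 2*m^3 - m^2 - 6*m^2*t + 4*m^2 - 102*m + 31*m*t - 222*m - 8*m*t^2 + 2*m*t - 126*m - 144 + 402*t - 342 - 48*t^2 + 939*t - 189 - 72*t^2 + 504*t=2*m^3 + 3*m^2 - 450*m + t^2*(-8*m - 120) + t*(-6*m^2 + 33*m + 1845) - 675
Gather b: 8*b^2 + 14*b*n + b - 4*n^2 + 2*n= 8*b^2 + b*(14*n + 1) - 4*n^2 + 2*n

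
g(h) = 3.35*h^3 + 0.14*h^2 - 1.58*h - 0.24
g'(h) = 10.05*h^2 + 0.28*h - 1.58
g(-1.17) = -3.57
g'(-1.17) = 11.85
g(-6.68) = -982.00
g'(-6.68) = 445.00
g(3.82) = 182.51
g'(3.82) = 146.14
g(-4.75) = -348.60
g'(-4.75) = 223.84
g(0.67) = -0.23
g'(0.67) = 3.12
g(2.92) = 79.75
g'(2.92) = 84.93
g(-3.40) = -124.92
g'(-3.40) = 113.65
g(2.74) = 65.39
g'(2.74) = 74.64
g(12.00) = 5789.76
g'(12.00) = 1448.98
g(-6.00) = -709.32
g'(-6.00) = 358.54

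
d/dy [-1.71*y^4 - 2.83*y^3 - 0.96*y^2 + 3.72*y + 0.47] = -6.84*y^3 - 8.49*y^2 - 1.92*y + 3.72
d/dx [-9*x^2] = -18*x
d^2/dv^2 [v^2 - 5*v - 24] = 2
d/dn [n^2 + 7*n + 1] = 2*n + 7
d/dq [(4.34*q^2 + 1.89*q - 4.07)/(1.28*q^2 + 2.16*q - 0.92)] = (6.9552*q^2 + 2.4336*q + 7.0524)/(1.6384*q^4 + 5.5296*q^3 + 2.3104*q^2 - 3.9744*q + 0.8464)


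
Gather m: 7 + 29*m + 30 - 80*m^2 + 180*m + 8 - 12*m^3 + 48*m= -12*m^3 - 80*m^2 + 257*m + 45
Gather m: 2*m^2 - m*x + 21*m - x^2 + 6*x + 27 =2*m^2 + m*(21 - x) - x^2 + 6*x + 27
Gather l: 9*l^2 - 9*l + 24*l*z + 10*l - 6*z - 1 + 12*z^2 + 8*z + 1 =9*l^2 + l*(24*z + 1) + 12*z^2 + 2*z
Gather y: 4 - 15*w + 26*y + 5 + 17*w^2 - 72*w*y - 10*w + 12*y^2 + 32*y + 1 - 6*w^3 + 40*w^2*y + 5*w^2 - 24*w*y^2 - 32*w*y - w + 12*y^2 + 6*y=-6*w^3 + 22*w^2 - 26*w + y^2*(24 - 24*w) + y*(40*w^2 - 104*w + 64) + 10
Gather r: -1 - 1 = -2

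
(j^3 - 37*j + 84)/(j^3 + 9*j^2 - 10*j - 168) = (j - 3)/(j + 6)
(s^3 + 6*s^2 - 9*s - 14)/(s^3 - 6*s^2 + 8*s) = (s^2 + 8*s + 7)/(s*(s - 4))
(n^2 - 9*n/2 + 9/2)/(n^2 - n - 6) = (n - 3/2)/(n + 2)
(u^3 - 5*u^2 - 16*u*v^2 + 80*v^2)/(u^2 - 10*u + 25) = (u^2 - 16*v^2)/(u - 5)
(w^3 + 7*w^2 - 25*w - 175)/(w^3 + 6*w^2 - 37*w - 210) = (w - 5)/(w - 6)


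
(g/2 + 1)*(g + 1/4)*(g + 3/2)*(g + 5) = g^4/2 + 35*g^3/8 + 181*g^2/16 + 161*g/16 + 15/8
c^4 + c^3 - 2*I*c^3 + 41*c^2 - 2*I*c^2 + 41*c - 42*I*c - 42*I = (c + 1)*(c - 7*I)*(c - I)*(c + 6*I)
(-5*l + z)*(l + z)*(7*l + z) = -35*l^3 - 33*l^2*z + 3*l*z^2 + z^3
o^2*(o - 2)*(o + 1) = o^4 - o^3 - 2*o^2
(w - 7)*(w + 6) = w^2 - w - 42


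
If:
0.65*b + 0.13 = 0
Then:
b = -0.20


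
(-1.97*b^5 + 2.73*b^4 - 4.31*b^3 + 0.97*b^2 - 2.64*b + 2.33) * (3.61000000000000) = -7.1117*b^5 + 9.8553*b^4 - 15.5591*b^3 + 3.5017*b^2 - 9.5304*b + 8.4113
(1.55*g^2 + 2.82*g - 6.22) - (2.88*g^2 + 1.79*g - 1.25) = -1.33*g^2 + 1.03*g - 4.97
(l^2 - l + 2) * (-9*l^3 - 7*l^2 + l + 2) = -9*l^5 + 2*l^4 - 10*l^3 - 13*l^2 + 4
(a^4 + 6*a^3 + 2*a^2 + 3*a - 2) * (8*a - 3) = 8*a^5 + 45*a^4 - 2*a^3 + 18*a^2 - 25*a + 6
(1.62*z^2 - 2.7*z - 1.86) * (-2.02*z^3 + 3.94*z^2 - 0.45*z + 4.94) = -3.2724*z^5 + 11.8368*z^4 - 7.6098*z^3 + 1.8894*z^2 - 12.501*z - 9.1884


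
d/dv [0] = 0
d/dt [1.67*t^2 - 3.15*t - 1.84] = 3.34*t - 3.15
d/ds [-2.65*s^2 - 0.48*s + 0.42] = -5.3*s - 0.48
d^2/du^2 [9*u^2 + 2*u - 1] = 18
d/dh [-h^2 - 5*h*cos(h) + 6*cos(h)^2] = 5*h*sin(h) - 2*h - 6*sin(2*h) - 5*cos(h)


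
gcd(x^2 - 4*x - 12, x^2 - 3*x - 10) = x + 2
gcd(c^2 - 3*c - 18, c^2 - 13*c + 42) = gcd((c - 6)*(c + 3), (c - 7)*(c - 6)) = c - 6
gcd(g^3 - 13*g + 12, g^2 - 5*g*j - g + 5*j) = g - 1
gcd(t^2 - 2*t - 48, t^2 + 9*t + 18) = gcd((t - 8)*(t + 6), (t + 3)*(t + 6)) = t + 6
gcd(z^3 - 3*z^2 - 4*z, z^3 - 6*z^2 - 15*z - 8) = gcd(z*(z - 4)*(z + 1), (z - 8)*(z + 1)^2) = z + 1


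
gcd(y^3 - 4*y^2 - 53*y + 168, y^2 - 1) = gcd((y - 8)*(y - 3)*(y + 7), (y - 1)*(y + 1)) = 1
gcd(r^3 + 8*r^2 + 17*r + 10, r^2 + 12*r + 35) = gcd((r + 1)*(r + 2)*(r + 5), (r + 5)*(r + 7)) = r + 5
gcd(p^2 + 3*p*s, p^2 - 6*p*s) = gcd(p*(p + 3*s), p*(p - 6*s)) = p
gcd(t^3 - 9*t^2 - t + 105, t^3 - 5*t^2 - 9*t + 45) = t^2 - 2*t - 15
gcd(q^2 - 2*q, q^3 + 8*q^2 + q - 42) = q - 2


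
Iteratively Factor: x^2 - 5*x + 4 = (x - 1)*(x - 4)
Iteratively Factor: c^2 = (c)*(c)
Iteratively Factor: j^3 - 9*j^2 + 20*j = (j - 5)*(j^2 - 4*j) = j*(j - 5)*(j - 4)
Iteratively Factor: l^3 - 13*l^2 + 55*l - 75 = (l - 5)*(l^2 - 8*l + 15) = (l - 5)*(l - 3)*(l - 5)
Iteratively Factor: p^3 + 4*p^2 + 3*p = (p + 1)*(p^2 + 3*p) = (p + 1)*(p + 3)*(p)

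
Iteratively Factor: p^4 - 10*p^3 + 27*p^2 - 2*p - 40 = (p - 4)*(p^3 - 6*p^2 + 3*p + 10) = (p - 4)*(p - 2)*(p^2 - 4*p - 5) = (p - 5)*(p - 4)*(p - 2)*(p + 1)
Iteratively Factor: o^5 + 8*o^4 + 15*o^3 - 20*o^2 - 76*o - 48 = (o + 2)*(o^4 + 6*o^3 + 3*o^2 - 26*o - 24) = (o + 2)*(o + 4)*(o^3 + 2*o^2 - 5*o - 6) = (o + 2)*(o + 3)*(o + 4)*(o^2 - o - 2) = (o + 1)*(o + 2)*(o + 3)*(o + 4)*(o - 2)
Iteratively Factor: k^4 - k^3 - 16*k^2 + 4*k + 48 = (k - 2)*(k^3 + k^2 - 14*k - 24) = (k - 2)*(k + 3)*(k^2 - 2*k - 8) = (k - 4)*(k - 2)*(k + 3)*(k + 2)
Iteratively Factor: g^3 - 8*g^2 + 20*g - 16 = (g - 2)*(g^2 - 6*g + 8) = (g - 2)^2*(g - 4)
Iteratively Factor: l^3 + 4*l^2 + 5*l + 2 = (l + 2)*(l^2 + 2*l + 1) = (l + 1)*(l + 2)*(l + 1)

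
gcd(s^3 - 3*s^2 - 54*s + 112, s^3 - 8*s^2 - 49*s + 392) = s^2 - s - 56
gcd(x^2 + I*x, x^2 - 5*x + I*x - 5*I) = x + I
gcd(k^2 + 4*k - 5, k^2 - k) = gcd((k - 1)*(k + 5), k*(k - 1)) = k - 1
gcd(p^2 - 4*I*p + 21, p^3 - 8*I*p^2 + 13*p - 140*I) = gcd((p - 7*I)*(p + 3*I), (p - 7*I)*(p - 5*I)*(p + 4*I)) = p - 7*I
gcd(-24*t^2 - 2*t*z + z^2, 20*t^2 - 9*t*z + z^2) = 1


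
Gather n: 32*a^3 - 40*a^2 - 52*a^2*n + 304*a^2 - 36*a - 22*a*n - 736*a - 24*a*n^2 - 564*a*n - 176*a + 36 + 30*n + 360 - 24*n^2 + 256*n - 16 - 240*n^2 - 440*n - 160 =32*a^3 + 264*a^2 - 948*a + n^2*(-24*a - 264) + n*(-52*a^2 - 586*a - 154) + 220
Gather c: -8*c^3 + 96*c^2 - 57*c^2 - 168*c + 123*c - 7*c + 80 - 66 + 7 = -8*c^3 + 39*c^2 - 52*c + 21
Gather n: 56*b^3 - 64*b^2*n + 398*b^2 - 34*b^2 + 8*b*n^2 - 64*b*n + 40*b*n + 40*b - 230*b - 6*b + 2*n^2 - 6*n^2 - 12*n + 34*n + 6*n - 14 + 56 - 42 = 56*b^3 + 364*b^2 - 196*b + n^2*(8*b - 4) + n*(-64*b^2 - 24*b + 28)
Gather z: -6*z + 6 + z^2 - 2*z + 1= z^2 - 8*z + 7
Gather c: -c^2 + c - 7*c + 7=-c^2 - 6*c + 7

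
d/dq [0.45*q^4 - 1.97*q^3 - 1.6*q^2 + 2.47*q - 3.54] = 1.8*q^3 - 5.91*q^2 - 3.2*q + 2.47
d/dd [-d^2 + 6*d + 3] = 6 - 2*d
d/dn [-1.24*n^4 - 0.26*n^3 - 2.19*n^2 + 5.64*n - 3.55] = -4.96*n^3 - 0.78*n^2 - 4.38*n + 5.64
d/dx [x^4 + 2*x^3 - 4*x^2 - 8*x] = 4*x^3 + 6*x^2 - 8*x - 8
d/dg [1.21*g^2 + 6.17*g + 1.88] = 2.42*g + 6.17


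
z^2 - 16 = (z - 4)*(z + 4)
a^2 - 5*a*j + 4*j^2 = (a - 4*j)*(a - j)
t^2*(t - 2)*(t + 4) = t^4 + 2*t^3 - 8*t^2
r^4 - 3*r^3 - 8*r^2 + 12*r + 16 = (r - 4)*(r - 2)*(r + 1)*(r + 2)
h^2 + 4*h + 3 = (h + 1)*(h + 3)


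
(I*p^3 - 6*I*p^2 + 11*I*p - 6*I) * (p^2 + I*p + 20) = I*p^5 - p^4 - 6*I*p^4 + 6*p^3 + 31*I*p^3 - 11*p^2 - 126*I*p^2 + 6*p + 220*I*p - 120*I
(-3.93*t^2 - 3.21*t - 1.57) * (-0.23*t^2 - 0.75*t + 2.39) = 0.9039*t^4 + 3.6858*t^3 - 6.6241*t^2 - 6.4944*t - 3.7523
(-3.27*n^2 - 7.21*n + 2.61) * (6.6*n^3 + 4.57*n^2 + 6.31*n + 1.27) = -21.582*n^5 - 62.5299*n^4 - 36.3574*n^3 - 37.7203*n^2 + 7.3124*n + 3.3147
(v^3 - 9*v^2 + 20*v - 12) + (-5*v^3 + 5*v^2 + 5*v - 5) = -4*v^3 - 4*v^2 + 25*v - 17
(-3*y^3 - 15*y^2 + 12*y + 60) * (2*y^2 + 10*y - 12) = -6*y^5 - 60*y^4 - 90*y^3 + 420*y^2 + 456*y - 720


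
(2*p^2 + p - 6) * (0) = 0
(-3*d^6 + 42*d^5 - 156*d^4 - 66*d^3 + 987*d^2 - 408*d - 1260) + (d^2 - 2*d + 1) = -3*d^6 + 42*d^5 - 156*d^4 - 66*d^3 + 988*d^2 - 410*d - 1259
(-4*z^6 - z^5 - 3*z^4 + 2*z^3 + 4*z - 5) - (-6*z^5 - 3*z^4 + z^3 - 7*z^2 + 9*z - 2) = -4*z^6 + 5*z^5 + z^3 + 7*z^2 - 5*z - 3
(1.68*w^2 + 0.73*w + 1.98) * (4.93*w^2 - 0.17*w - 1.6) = 8.2824*w^4 + 3.3133*w^3 + 6.9493*w^2 - 1.5046*w - 3.168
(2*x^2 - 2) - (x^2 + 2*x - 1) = x^2 - 2*x - 1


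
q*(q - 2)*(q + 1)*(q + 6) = q^4 + 5*q^3 - 8*q^2 - 12*q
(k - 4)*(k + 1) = k^2 - 3*k - 4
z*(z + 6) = z^2 + 6*z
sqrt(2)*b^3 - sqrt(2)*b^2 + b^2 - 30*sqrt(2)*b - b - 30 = (b - 6)*(b + 5)*(sqrt(2)*b + 1)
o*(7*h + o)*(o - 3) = 7*h*o^2 - 21*h*o + o^3 - 3*o^2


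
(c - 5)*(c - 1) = c^2 - 6*c + 5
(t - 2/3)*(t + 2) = t^2 + 4*t/3 - 4/3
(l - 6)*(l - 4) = l^2 - 10*l + 24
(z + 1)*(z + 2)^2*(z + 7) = z^4 + 12*z^3 + 43*z^2 + 60*z + 28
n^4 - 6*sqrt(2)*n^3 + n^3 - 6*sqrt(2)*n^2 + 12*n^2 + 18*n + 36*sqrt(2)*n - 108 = (n - 2)*(n + 3)*(n - 3*sqrt(2))^2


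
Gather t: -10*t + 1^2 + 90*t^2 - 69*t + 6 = 90*t^2 - 79*t + 7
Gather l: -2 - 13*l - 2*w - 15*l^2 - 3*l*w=-15*l^2 + l*(-3*w - 13) - 2*w - 2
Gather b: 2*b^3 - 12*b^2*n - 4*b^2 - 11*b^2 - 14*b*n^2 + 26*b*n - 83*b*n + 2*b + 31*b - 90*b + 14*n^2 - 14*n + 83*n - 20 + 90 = 2*b^3 + b^2*(-12*n - 15) + b*(-14*n^2 - 57*n - 57) + 14*n^2 + 69*n + 70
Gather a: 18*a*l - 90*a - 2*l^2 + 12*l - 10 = a*(18*l - 90) - 2*l^2 + 12*l - 10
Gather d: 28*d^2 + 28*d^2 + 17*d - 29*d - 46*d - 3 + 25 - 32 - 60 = 56*d^2 - 58*d - 70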